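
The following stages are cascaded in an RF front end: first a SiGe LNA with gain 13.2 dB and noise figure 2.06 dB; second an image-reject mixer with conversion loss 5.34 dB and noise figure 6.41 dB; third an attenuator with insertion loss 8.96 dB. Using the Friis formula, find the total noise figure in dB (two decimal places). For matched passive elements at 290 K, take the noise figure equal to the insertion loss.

Convert to linear (a loss of L dB is a gain of −L dB): F_i = 10^(NF_i/10), G_i = 10^(G_i,dB/10)
  Stage 1: F_1 = 10^(2.06/10) = 1.607, G_1 = 10^(13.2/10) = 20.89
  Stage 2: F_2 = 10^(6.41/10) = 4.375, G_2 = 10^(−5.34/10) = 0.2924
  Stage 3: F_3 = 10^(8.96/10) = 7.870, G_3 = 10^(−8.96/10) = 0.1271
Friis cascade:
  F = 1.607 + (4.375 − 1)/20.89 + (7.870 − 1)/6.109 = 2.893
NF = 10 log₁₀(2.893) = 4.61 dB

4.61 dB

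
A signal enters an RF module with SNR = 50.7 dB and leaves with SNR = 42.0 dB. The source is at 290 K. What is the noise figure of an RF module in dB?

NF (dB) = SNR_in(dB) − SNR_out(dB) when the source is at T₀
NF = 50.7 − 42.0 = 8.7 dB

8.7 dB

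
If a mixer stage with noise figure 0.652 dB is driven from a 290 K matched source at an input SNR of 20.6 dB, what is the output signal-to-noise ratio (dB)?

By definition F = SNR_in/SNR_out, so in dB: SNR_out = SNR_in − NF
SNR_out = 20.6 − 0.652 = 19.948 dB

19.948 dB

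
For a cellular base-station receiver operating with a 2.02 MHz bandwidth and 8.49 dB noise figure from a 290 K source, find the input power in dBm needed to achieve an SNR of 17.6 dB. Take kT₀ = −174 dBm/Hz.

−84.9 dBm

Sensitivity = −174 + 10 log₁₀(B) + NF + SNR_min
= −174 + 63.05 + 8.49 + 17.6
= −84.86 dBm → −84.9 dBm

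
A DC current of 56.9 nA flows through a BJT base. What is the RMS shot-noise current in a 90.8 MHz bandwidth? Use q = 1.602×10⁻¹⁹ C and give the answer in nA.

1.29 nA

I_n = √(2qI·B)
2qI·B = 2 × 1.602×10⁻¹⁹ × 5.69×10⁻⁸ × 9.08×10⁷ = 1.66×10⁻¹⁸ A²
I_n = √(1.66×10⁻¹⁸) = 1.29×10⁻⁹ A = 1.29 nA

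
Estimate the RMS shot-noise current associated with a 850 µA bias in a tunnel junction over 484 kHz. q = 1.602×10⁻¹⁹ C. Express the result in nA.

I_n = √(2qI·B)
2qI·B = 2 × 1.602×10⁻¹⁹ × 8.50×10⁻⁴ × 4.84×10⁵ = 1.32×10⁻¹⁶ A²
I_n = √(1.32×10⁻¹⁶) = 1.15×10⁻⁸ A = 11.5 nA

11.5 nA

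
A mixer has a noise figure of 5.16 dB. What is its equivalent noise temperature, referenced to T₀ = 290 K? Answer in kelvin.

661 K

F = 10^(5.16/10) = 3.28095
T_e = (F − 1)·T₀ = (3.28095 − 1) × 290 = 661 K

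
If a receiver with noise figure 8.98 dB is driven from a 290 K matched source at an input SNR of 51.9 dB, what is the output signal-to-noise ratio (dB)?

By definition F = SNR_in/SNR_out, so in dB: SNR_out = SNR_in − NF
SNR_out = 51.9 − 8.98 = 42.92 dB

42.92 dB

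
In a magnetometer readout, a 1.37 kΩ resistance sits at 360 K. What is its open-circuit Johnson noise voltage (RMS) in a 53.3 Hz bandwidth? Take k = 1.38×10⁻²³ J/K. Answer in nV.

V_n = √(4kTRB)
4kTRB = 4 × 1.38×10⁻²³ × 360 × 1.37×10³ × 5.33×10¹ = 1.45×10⁻¹⁵ V²
V_n = √(1.45×10⁻¹⁵) = 3.81×10⁻⁸ V = 38.1 nV

38.1 nV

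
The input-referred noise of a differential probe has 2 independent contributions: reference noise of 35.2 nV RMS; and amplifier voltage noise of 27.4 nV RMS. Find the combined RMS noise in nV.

Uncorrelated sources add in power (mean-square): V_tot = √(ΣV_i²)
V_tot = √[(3.52×10⁻⁸)² + (2.74×10⁻⁸)²] = 4.46×10⁻⁸ V = 44.6 nV

44.6 nV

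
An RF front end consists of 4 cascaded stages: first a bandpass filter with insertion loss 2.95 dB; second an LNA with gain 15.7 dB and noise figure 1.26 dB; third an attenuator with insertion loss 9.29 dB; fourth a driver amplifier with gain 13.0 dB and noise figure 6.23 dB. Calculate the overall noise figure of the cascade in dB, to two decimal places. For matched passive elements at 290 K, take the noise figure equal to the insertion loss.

6.51 dB

Convert to linear (a loss of L dB is a gain of −L dB): F_i = 10^(NF_i/10), G_i = 10^(G_i,dB/10)
  Stage 1: F_1 = 10^(2.95/10) = 1.972, G_1 = 10^(−2.95/10) = 0.5070
  Stage 2: F_2 = 10^(1.26/10) = 1.337, G_2 = 10^(15.7/10) = 37.15
  Stage 3: F_3 = 10^(9.29/10) = 8.492, G_3 = 10^(−9.29/10) = 0.1178
  Stage 4: F_4 = 10^(6.23/10) = 4.198, G_4 = 10^(13.0/10) = 19.95
Friis cascade:
  F = 1.972 + (1.337 − 1)/0.5070 + (8.492 − 1)/18.84 + (4.198 − 1)/2.218 = 4.476
NF = 10 log₁₀(4.476) = 6.51 dB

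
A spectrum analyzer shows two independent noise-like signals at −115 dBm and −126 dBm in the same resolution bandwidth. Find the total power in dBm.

Convert to linear, add, convert back:
P₁ = 3.16×10⁻¹⁵ W, P₂ = 2.51×10⁻¹⁶ W
P_tot = 3.41×10⁻¹⁵ W → 10 log₁₀(P_tot / 10⁻³) = −114.7 dBm

−114.7 dBm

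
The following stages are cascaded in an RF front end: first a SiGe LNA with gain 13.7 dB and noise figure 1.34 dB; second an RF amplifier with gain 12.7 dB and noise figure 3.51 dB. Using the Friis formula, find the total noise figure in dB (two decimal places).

1.51 dB

Convert to linear (a loss of L dB is a gain of −L dB): F_i = 10^(NF_i/10), G_i = 10^(G_i,dB/10)
  Stage 1: F_1 = 10^(1.34/10) = 1.361, G_1 = 10^(13.7/10) = 23.44
  Stage 2: F_2 = 10^(3.51/10) = 2.244, G_2 = 10^(12.7/10) = 18.62
Friis cascade:
  F = 1.361 + (2.244 − 1)/23.44 = 1.415
NF = 10 log₁₀(1.415) = 1.51 dB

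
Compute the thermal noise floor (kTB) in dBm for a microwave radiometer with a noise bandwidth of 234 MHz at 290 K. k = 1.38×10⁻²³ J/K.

P_n = kTB = 1.38×10⁻²³ × 290 × 2.34×10⁸ = 9.36×10⁻¹³ W
In dBm: 10 log₁₀(9.36×10⁻¹³ / 10⁻³) = −90.3 dBm

−90.3 dBm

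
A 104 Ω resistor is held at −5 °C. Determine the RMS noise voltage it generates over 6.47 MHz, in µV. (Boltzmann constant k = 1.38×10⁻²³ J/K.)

3.16 µV

T = −5 °C + 273.15 = 268.15 K
V_n = √(4kTRB)
4kTRB = 4 × 1.38×10⁻²³ × 268.15 × 1.04×10² × 6.47×10⁶ = 9.96×10⁻¹² V²
V_n = √(9.96×10⁻¹²) = 3.16×10⁻⁶ V = 3.16 µV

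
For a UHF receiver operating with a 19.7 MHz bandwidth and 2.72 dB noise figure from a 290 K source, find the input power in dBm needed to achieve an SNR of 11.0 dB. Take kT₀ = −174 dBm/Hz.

Sensitivity = −174 + 10 log₁₀(B) + NF + SNR_min
= −174 + 72.94 + 2.72 + 11.0
= −87.34 dBm → −87.3 dBm

−87.3 dBm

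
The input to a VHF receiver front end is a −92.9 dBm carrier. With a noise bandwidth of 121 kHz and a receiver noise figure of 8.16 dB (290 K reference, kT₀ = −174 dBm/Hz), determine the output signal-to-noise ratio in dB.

22.1 dB

Noise floor: N = −174 + 10 log₁₀(B) + NF
10 log₁₀(1.21×10⁵) = 50.83 dB
N = −174 + 50.83 + 8.16 = −115.01 dBm
SNR = P_sig − N = −92.9 − (−115.01) = 22.11 dB → 22.1 dB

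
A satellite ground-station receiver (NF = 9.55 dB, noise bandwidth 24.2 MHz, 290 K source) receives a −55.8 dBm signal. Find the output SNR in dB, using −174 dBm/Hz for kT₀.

Noise floor: N = −174 + 10 log₁₀(B) + NF
10 log₁₀(2.42×10⁷) = 73.84 dB
N = −174 + 73.84 + 9.55 = −90.61 dBm
SNR = P_sig − N = −55.8 − (−90.61) = 34.81 dB → 34.8 dB

34.8 dB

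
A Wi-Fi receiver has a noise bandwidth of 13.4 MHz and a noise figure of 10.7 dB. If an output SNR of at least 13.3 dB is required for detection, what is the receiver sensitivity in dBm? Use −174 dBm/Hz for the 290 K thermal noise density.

Sensitivity = −174 + 10 log₁₀(B) + NF + SNR_min
= −174 + 71.27 + 10.7 + 13.3
= −78.73 dBm → −78.7 dBm

−78.7 dBm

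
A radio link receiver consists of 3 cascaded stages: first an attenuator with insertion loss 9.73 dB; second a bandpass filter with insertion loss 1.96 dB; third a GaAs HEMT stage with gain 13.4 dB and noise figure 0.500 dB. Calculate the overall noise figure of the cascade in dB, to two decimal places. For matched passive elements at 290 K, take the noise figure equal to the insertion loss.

12.19 dB

Convert to linear (a loss of L dB is a gain of −L dB): F_i = 10^(NF_i/10), G_i = 10^(G_i,dB/10)
  Stage 1: F_1 = 10^(9.73/10) = 9.397, G_1 = 10^(−9.73/10) = 0.1064
  Stage 2: F_2 = 10^(1.96/10) = 1.570, G_2 = 10^(−1.96/10) = 0.6368
  Stage 3: F_3 = 10^(0.500/10) = 1.122, G_3 = 10^(13.4/10) = 21.88
Friis cascade:
  F = 9.397 + (1.570 − 1)/0.1064 + (1.122 − 1)/0.06776 = 16.56
NF = 10 log₁₀(16.56) = 12.19 dB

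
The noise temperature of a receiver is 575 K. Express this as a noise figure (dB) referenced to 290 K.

4.75 dB

F = 1 + T_e/T₀ = 1 + 575/290 = 2.98276
NF = 10 log₁₀(2.98276) = 4.75 dB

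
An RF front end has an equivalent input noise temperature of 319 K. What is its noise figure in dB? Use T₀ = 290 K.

F = 1 + T_e/T₀ = 1 + 319/290 = 2.1
NF = 10 log₁₀(2.1) = 3.22 dB

3.22 dB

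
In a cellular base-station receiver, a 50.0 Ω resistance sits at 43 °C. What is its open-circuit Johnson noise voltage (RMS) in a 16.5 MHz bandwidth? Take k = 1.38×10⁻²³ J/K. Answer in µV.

3.79 µV

T = 43 °C + 273.15 = 316.15 K
V_n = √(4kTRB)
4kTRB = 4 × 1.38×10⁻²³ × 316.15 × 5.00×10¹ × 1.65×10⁷ = 1.44×10⁻¹¹ V²
V_n = √(1.44×10⁻¹¹) = 3.79×10⁻⁶ V = 3.79 µV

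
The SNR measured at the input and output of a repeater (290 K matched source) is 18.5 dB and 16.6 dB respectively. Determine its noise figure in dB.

NF (dB) = SNR_in(dB) − SNR_out(dB) when the source is at T₀
NF = 18.5 − 16.6 = 1.9 dB

1.9 dB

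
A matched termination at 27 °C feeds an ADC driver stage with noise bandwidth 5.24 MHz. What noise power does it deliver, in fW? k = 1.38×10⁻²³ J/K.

21.7 fW

T = 27 °C + 273.15 = 300.15 K
P_n = kTB = 1.38×10⁻²³ × 300.15 × 5.24×10⁶ = 2.17×10⁻¹⁴ W = 21.7 fW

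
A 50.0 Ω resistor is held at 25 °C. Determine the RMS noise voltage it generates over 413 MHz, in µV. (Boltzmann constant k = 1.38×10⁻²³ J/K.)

18.4 µV

T = 25 °C + 273.15 = 298.15 K
V_n = √(4kTRB)
4kTRB = 4 × 1.38×10⁻²³ × 298.15 × 5.00×10¹ × 4.13×10⁸ = 3.40×10⁻¹⁰ V²
V_n = √(3.40×10⁻¹⁰) = 1.84×10⁻⁵ V = 18.4 µV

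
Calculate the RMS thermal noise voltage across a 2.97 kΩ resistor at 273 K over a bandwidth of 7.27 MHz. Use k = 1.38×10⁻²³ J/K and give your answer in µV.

V_n = √(4kTRB)
4kTRB = 4 × 1.38×10⁻²³ × 273 × 2.97×10³ × 7.27×10⁶ = 3.25×10⁻¹⁰ V²
V_n = √(3.25×10⁻¹⁰) = 1.80×10⁻⁵ V = 18.0 µV

18.0 µV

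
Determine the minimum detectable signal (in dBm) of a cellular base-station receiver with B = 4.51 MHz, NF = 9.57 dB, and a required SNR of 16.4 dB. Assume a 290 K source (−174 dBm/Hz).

−81.5 dBm

Sensitivity = −174 + 10 log₁₀(B) + NF + SNR_min
= −174 + 66.54 + 9.57 + 16.4
= −81.49 dBm → −81.5 dBm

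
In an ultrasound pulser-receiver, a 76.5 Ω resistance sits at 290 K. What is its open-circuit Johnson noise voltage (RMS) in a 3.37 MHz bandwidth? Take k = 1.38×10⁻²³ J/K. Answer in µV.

V_n = √(4kTRB)
4kTRB = 4 × 1.38×10⁻²³ × 290 × 7.65×10¹ × 3.37×10⁶ = 4.13×10⁻¹² V²
V_n = √(4.13×10⁻¹²) = 2.03×10⁻⁶ V = 2.03 µV

2.03 µV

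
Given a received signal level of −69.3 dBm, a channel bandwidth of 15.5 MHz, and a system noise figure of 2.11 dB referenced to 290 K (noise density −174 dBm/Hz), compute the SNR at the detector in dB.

30.7 dB

Noise floor: N = −174 + 10 log₁₀(B) + NF
10 log₁₀(1.55×10⁷) = 71.9 dB
N = −174 + 71.9 + 2.11 = −99.99 dBm
SNR = P_sig − N = −69.3 − (−99.99) = 30.69 dB → 30.7 dB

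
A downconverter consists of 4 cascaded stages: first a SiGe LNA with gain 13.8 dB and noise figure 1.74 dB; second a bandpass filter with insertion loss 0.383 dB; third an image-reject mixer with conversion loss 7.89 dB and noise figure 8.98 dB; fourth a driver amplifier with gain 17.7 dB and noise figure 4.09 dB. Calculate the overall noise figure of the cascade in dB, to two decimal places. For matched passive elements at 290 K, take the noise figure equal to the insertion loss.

Convert to linear (a loss of L dB is a gain of −L dB): F_i = 10^(NF_i/10), G_i = 10^(G_i,dB/10)
  Stage 1: F_1 = 10^(1.74/10) = 1.493, G_1 = 10^(13.8/10) = 23.99
  Stage 2: F_2 = 10^(0.383/10) = 1.092, G_2 = 10^(−0.383/10) = 0.9156
  Stage 3: F_3 = 10^(8.98/10) = 7.907, G_3 = 10^(−7.89/10) = 0.1626
  Stage 4: F_4 = 10^(4.09/10) = 2.564, G_4 = 10^(17.7/10) = 58.88
Friis cascade:
  F = 1.493 + (1.092 − 1)/23.99 + (7.907 − 1)/21.96 + (2.564 − 1)/3.570 = 2.249
NF = 10 log₁₀(2.249) = 3.52 dB

3.52 dB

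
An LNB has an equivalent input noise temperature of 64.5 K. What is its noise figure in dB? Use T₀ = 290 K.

F = 1 + T_e/T₀ = 1 + 64.5/290 = 1.22241
NF = 10 log₁₀(1.22241) = 0.872 dB

0.872 dB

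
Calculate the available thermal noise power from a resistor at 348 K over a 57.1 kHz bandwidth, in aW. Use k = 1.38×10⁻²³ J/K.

274 aW

P_n = kTB = 1.38×10⁻²³ × 348 × 5.71×10⁴ = 2.74×10⁻¹⁶ W = 274 aW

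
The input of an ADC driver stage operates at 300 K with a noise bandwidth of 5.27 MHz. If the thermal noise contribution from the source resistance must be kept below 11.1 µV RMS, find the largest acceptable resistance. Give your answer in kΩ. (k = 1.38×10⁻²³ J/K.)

1.41 kΩ

Johnson–Nyquist: V_n = √(4kTRB) ⇒ R = V_n² / (4kTB)
4kTB = 4 × 1.38×10⁻²³ × 300 × 5.27×10⁶ = 8.73×10⁻¹⁴
R = (1.11×10⁻⁵)² / 8.73×10⁻¹⁴ = 1.41×10³ Ω = 1.41 kΩ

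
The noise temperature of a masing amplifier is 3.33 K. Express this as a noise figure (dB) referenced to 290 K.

F = 1 + T_e/T₀ = 1 + 3.33/290 = 1.01148
NF = 10 log₁₀(1.01148) = 0.050 dB

0.050 dB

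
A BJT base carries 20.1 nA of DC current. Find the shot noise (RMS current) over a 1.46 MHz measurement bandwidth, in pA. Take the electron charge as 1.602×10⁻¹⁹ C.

97.0 pA

I_n = √(2qI·B)
2qI·B = 2 × 1.602×10⁻¹⁹ × 2.01×10⁻⁸ × 1.46×10⁶ = 9.40×10⁻²¹ A²
I_n = √(9.40×10⁻²¹) = 9.70×10⁻¹¹ A = 97.0 pA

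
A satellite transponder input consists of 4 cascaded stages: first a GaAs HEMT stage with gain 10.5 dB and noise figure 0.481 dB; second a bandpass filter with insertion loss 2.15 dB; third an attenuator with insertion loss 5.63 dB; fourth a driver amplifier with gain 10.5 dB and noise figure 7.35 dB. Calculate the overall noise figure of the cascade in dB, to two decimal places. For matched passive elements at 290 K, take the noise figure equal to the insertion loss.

Convert to linear (a loss of L dB is a gain of −L dB): F_i = 10^(NF_i/10), G_i = 10^(G_i,dB/10)
  Stage 1: F_1 = 10^(0.481/10) = 1.117, G_1 = 10^(10.5/10) = 11.22
  Stage 2: F_2 = 10^(2.15/10) = 1.641, G_2 = 10^(−2.15/10) = 0.6095
  Stage 3: F_3 = 10^(5.63/10) = 3.656, G_3 = 10^(−5.63/10) = 0.2735
  Stage 4: F_4 = 10^(7.35/10) = 5.433, G_4 = 10^(10.5/10) = 11.22
Friis cascade:
  F = 1.117 + (1.641 − 1)/11.22 + (3.656 − 1)/6.839 + (5.433 − 1)/1.871 = 3.932
NF = 10 log₁₀(3.932) = 5.95 dB

5.95 dB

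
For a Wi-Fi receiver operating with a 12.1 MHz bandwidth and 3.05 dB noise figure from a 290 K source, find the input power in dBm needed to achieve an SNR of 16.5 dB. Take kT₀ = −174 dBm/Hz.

−83.6 dBm

Sensitivity = −174 + 10 log₁₀(B) + NF + SNR_min
= −174 + 70.83 + 3.05 + 16.5
= −83.62 dBm → −83.6 dBm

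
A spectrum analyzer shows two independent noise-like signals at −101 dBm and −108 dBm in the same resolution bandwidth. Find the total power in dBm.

Convert to linear, add, convert back:
P₁ = 7.94×10⁻¹⁴ W, P₂ = 1.58×10⁻¹⁴ W
P_tot = 9.53×10⁻¹⁴ W → 10 log₁₀(P_tot / 10⁻³) = −100.2 dBm

−100.2 dBm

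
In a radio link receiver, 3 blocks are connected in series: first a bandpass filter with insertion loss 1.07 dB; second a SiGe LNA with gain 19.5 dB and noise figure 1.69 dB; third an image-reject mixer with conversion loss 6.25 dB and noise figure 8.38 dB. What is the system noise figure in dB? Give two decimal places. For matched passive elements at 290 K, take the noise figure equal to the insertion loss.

Convert to linear (a loss of L dB is a gain of −L dB): F_i = 10^(NF_i/10), G_i = 10^(G_i,dB/10)
  Stage 1: F_1 = 10^(1.07/10) = 1.279, G_1 = 10^(−1.07/10) = 0.7816
  Stage 2: F_2 = 10^(1.69/10) = 1.476, G_2 = 10^(19.5/10) = 89.13
  Stage 3: F_3 = 10^(8.38/10) = 6.887, G_3 = 10^(−6.25/10) = 0.2371
Friis cascade:
  F = 1.279 + (1.476 − 1)/0.7816 + (6.887 − 1)/69.66 = 1.972
NF = 10 log₁₀(1.972) = 2.95 dB

2.95 dB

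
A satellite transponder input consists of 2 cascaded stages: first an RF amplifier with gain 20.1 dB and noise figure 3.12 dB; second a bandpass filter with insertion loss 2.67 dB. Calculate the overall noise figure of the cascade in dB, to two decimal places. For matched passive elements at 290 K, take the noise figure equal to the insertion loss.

Convert to linear (a loss of L dB is a gain of −L dB): F_i = 10^(NF_i/10), G_i = 10^(G_i,dB/10)
  Stage 1: F_1 = 10^(3.12/10) = 2.051, G_1 = 10^(20.1/10) = 102.3
  Stage 2: F_2 = 10^(2.67/10) = 1.849, G_2 = 10^(−2.67/10) = 0.5408
Friis cascade:
  F = 2.051 + (1.849 − 1)/102.3 = 2.059
NF = 10 log₁₀(2.059) = 3.14 dB

3.14 dB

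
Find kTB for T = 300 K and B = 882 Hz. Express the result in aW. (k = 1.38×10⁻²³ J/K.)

P_n = kTB = 1.38×10⁻²³ × 300 × 8.82×10² = 3.65×10⁻¹⁸ W = 3.65 aW

3.65 aW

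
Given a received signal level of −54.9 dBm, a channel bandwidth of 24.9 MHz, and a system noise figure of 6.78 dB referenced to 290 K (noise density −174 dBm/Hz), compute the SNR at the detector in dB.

Noise floor: N = −174 + 10 log₁₀(B) + NF
10 log₁₀(2.49×10⁷) = 73.96 dB
N = −174 + 73.96 + 6.78 = −93.26 dBm
SNR = P_sig − N = −54.9 − (−93.26) = 38.36 dB → 38.4 dB

38.4 dB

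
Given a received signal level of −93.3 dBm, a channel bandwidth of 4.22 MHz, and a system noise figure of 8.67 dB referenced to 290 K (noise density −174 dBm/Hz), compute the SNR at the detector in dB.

5.8 dB

Noise floor: N = −174 + 10 log₁₀(B) + NF
10 log₁₀(4.22×10⁶) = 66.25 dB
N = −174 + 66.25 + 8.67 = −99.08 dBm
SNR = P_sig − N = −93.3 − (−99.08) = 5.78 dB → 5.8 dB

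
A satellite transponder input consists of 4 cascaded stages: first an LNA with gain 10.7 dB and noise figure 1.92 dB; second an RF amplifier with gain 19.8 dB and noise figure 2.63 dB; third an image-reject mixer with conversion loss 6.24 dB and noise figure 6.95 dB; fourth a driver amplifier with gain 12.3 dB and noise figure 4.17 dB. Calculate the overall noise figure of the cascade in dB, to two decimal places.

Convert to linear (a loss of L dB is a gain of −L dB): F_i = 10^(NF_i/10), G_i = 10^(G_i,dB/10)
  Stage 1: F_1 = 10^(1.92/10) = 1.556, G_1 = 10^(10.7/10) = 11.75
  Stage 2: F_2 = 10^(2.63/10) = 1.832, G_2 = 10^(19.8/10) = 95.50
  Stage 3: F_3 = 10^(6.95/10) = 4.955, G_3 = 10^(−6.24/10) = 0.2377
  Stage 4: F_4 = 10^(4.17/10) = 2.612, G_4 = 10^(12.3/10) = 16.98
Friis cascade:
  F = 1.556 + (1.832 − 1)/11.75 + (4.955 − 1)/1122 + (2.612 − 1)/266.7 = 1.636
NF = 10 log₁₀(1.636) = 2.14 dB

2.14 dB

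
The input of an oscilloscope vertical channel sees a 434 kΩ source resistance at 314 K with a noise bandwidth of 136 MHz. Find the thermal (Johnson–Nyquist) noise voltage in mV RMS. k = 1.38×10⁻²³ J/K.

V_n = √(4kTRB)
4kTRB = 4 × 1.38×10⁻²³ × 314 × 4.34×10⁵ × 1.36×10⁸ = 1.02×10⁻⁶ V²
V_n = √(1.02×10⁻⁶) = 1.01×10⁻³ V = 1.01 mV

1.01 mV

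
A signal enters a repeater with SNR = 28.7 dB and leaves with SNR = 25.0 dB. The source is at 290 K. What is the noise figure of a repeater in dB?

3.7 dB

NF (dB) = SNR_in(dB) − SNR_out(dB) when the source is at T₀
NF = 28.7 − 25.0 = 3.7 dB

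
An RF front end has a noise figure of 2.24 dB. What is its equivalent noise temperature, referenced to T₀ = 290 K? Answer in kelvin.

196 K

F = 10^(2.24/10) = 1.67494
T_e = (F − 1)·T₀ = (1.67494 − 1) × 290 = 196 K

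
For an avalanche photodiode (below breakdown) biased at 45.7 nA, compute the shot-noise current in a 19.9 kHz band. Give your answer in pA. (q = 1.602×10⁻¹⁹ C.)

17.1 pA

I_n = √(2qI·B)
2qI·B = 2 × 1.602×10⁻¹⁹ × 4.57×10⁻⁸ × 1.99×10⁴ = 2.91×10⁻²² A²
I_n = √(2.91×10⁻²²) = 1.71×10⁻¹¹ A = 17.1 pA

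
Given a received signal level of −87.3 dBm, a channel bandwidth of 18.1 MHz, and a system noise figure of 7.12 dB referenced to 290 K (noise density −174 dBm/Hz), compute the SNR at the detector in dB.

Noise floor: N = −174 + 10 log₁₀(B) + NF
10 log₁₀(1.81×10⁷) = 72.58 dB
N = −174 + 72.58 + 7.12 = −94.30 dBm
SNR = P_sig − N = −87.3 − (−94.30) = 7.00 dB → 7.0 dB

7.0 dB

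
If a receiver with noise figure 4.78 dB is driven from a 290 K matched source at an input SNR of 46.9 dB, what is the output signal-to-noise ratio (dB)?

42.12 dB

By definition F = SNR_in/SNR_out, so in dB: SNR_out = SNR_in − NF
SNR_out = 46.9 − 4.78 = 42.12 dB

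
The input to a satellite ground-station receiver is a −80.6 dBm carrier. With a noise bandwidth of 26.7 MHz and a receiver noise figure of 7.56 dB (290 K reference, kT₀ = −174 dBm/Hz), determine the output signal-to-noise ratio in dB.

11.6 dB

Noise floor: N = −174 + 10 log₁₀(B) + NF
10 log₁₀(2.67×10⁷) = 74.27 dB
N = −174 + 74.27 + 7.56 = −92.17 dBm
SNR = P_sig − N = −80.6 − (−92.17) = 11.57 dB → 11.6 dB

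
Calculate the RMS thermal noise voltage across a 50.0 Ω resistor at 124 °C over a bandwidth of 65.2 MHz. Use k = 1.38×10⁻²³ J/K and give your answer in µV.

T = 124 °C + 273.15 = 397.15 K
V_n = √(4kTRB)
4kTRB = 4 × 1.38×10⁻²³ × 397.15 × 5.00×10¹ × 6.52×10⁷ = 7.15×10⁻¹¹ V²
V_n = √(7.15×10⁻¹¹) = 8.45×10⁻⁶ V = 8.45 µV

8.45 µV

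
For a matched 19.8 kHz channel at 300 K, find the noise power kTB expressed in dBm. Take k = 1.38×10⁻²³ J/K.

P_n = kTB = 1.38×10⁻²³ × 300 × 1.98×10⁴ = 8.20×10⁻¹⁷ W
In dBm: 10 log₁₀(8.20×10⁻¹⁷ / 10⁻³) = −130.9 dBm

−130.9 dBm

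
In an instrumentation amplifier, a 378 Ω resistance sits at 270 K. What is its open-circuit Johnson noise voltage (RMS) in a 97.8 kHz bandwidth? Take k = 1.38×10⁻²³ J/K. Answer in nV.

V_n = √(4kTRB)
4kTRB = 4 × 1.38×10⁻²³ × 270 × 3.78×10² × 9.78×10⁴ = 5.51×10⁻¹³ V²
V_n = √(5.51×10⁻¹³) = 7.42×10⁻⁷ V = 742 nV

742 nV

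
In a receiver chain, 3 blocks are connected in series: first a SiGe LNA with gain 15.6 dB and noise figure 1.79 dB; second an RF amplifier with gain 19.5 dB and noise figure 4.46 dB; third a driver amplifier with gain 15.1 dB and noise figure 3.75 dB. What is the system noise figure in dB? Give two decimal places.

Convert to linear (a loss of L dB is a gain of −L dB): F_i = 10^(NF_i/10), G_i = 10^(G_i,dB/10)
  Stage 1: F_1 = 10^(1.79/10) = 1.510, G_1 = 10^(15.6/10) = 36.31
  Stage 2: F_2 = 10^(4.46/10) = 2.793, G_2 = 10^(19.5/10) = 89.13
  Stage 3: F_3 = 10^(3.75/10) = 2.371, G_3 = 10^(15.1/10) = 32.36
Friis cascade:
  F = 1.510 + (2.793 − 1)/36.31 + (2.371 − 1)/3236 = 1.560
NF = 10 log₁₀(1.560) = 1.93 dB

1.93 dB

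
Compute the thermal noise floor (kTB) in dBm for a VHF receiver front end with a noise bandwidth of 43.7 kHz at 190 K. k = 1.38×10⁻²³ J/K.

−129.4 dBm

P_n = kTB = 1.38×10⁻²³ × 190 × 4.37×10⁴ = 1.15×10⁻¹⁶ W
In dBm: 10 log₁₀(1.15×10⁻¹⁶ / 10⁻³) = −129.4 dBm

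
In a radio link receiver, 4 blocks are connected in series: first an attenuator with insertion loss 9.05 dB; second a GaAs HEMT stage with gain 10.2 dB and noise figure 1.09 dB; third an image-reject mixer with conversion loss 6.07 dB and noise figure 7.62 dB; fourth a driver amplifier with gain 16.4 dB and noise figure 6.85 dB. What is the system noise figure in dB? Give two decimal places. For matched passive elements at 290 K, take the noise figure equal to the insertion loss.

Convert to linear (a loss of L dB is a gain of −L dB): F_i = 10^(NF_i/10), G_i = 10^(G_i,dB/10)
  Stage 1: F_1 = 10^(9.05/10) = 8.035, G_1 = 10^(−9.05/10) = 0.1245
  Stage 2: F_2 = 10^(1.09/10) = 1.285, G_2 = 10^(10.2/10) = 10.47
  Stage 3: F_3 = 10^(7.62/10) = 5.781, G_3 = 10^(−6.07/10) = 0.2472
  Stage 4: F_4 = 10^(6.85/10) = 4.842, G_4 = 10^(16.4/10) = 43.65
Friis cascade:
  F = 8.035 + (1.285 − 1)/0.1245 + (5.781 − 1)/1.303 + (4.842 − 1)/0.3221 = 25.92
NF = 10 log₁₀(25.92) = 14.14 dB

14.14 dB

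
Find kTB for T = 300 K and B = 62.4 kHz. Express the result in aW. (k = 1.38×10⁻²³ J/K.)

258 aW

P_n = kTB = 1.38×10⁻²³ × 300 × 6.24×10⁴ = 2.58×10⁻¹⁶ W = 258 aW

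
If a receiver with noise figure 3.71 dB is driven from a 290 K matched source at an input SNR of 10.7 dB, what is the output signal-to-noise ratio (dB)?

By definition F = SNR_in/SNR_out, so in dB: SNR_out = SNR_in − NF
SNR_out = 10.7 − 3.71 = 6.99 dB

6.99 dB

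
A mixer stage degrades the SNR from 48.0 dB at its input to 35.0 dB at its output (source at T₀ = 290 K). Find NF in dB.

13.0 dB

NF (dB) = SNR_in(dB) − SNR_out(dB) when the source is at T₀
NF = 48.0 − 35.0 = 13.0 dB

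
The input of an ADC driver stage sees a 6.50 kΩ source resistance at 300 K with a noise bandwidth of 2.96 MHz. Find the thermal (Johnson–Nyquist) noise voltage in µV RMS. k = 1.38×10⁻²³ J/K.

17.8 µV

V_n = √(4kTRB)
4kTRB = 4 × 1.38×10⁻²³ × 300 × 6.50×10³ × 2.96×10⁶ = 3.19×10⁻¹⁰ V²
V_n = √(3.19×10⁻¹⁰) = 1.78×10⁻⁵ V = 17.8 µV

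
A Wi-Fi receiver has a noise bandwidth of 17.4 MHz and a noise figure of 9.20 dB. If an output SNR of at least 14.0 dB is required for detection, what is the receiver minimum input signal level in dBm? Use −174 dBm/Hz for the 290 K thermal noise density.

−78.4 dBm

Sensitivity = −174 + 10 log₁₀(B) + NF + SNR_min
= −174 + 72.41 + 9.20 + 14.0
= −78.39 dBm → −78.4 dBm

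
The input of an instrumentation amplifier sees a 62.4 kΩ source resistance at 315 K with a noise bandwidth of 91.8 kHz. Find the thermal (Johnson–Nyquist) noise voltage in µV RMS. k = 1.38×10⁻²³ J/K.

V_n = √(4kTRB)
4kTRB = 4 × 1.38×10⁻²³ × 315 × 6.24×10⁴ × 9.18×10⁴ = 9.96×10⁻¹¹ V²
V_n = √(9.96×10⁻¹¹) = 9.98×10⁻⁶ V = 9.98 µV

9.98 µV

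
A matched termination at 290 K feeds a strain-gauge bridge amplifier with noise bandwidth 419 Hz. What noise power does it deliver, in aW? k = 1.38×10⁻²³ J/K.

1.68 aW

P_n = kTB = 1.38×10⁻²³ × 290 × 4.19×10² = 1.68×10⁻¹⁸ W = 1.68 aW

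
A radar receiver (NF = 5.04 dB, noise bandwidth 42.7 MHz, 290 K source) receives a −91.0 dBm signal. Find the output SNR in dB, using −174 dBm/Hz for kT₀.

1.7 dB

Noise floor: N = −174 + 10 log₁₀(B) + NF
10 log₁₀(4.27×10⁷) = 76.3 dB
N = −174 + 76.3 + 5.04 = −92.66 dBm
SNR = P_sig − N = −91.0 − (−92.66) = 1.66 dB → 1.7 dB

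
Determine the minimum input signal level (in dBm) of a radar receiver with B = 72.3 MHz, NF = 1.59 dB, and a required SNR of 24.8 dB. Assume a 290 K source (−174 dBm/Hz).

Sensitivity = −174 + 10 log₁₀(B) + NF + SNR_min
= −174 + 78.59 + 1.59 + 24.8
= −69.02 dBm → −69.0 dBm

−69.0 dBm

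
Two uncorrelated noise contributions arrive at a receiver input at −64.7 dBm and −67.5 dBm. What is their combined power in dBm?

−62.9 dBm

Convert to linear, add, convert back:
P₁ = 3.39×10⁻¹⁰ W, P₂ = 1.78×10⁻¹⁰ W
P_tot = 5.17×10⁻¹⁰ W → 10 log₁₀(P_tot / 10⁻³) = −62.9 dBm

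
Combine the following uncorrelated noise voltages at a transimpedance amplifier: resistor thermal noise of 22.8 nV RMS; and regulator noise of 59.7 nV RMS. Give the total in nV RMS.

63.9 nV

Uncorrelated sources add in power (mean-square): V_tot = √(ΣV_i²)
V_tot = √[(2.28×10⁻⁸)² + (5.97×10⁻⁸)²] = 6.39×10⁻⁸ V = 63.9 nV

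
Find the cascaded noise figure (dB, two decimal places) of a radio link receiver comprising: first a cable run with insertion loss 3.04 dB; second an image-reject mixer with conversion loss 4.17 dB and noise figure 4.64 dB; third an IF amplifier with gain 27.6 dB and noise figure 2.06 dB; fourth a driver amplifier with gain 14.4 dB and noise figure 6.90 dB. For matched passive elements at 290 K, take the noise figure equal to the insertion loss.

Convert to linear (a loss of L dB is a gain of −L dB): F_i = 10^(NF_i/10), G_i = 10^(G_i,dB/10)
  Stage 1: F_1 = 10^(3.04/10) = 2.014, G_1 = 10^(−3.04/10) = 0.4966
  Stage 2: F_2 = 10^(4.64/10) = 2.911, G_2 = 10^(−4.17/10) = 0.3828
  Stage 3: F_3 = 10^(2.06/10) = 1.607, G_3 = 10^(27.6/10) = 575.4
  Stage 4: F_4 = 10^(6.90/10) = 4.898, G_4 = 10^(14.4/10) = 27.54
Friis cascade:
  F = 2.014 + (2.911 − 1)/0.4966 + (1.607 − 1)/0.1901 + (4.898 − 1)/109.4 = 9.090
NF = 10 log₁₀(9.090) = 9.59 dB

9.59 dB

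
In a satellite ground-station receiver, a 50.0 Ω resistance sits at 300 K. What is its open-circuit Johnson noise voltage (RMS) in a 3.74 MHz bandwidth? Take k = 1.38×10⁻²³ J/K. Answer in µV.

V_n = √(4kTRB)
4kTRB = 4 × 1.38×10⁻²³ × 300 × 5.00×10¹ × 3.74×10⁶ = 3.10×10⁻¹² V²
V_n = √(3.10×10⁻¹²) = 1.76×10⁻⁶ V = 1.76 µV

1.76 µV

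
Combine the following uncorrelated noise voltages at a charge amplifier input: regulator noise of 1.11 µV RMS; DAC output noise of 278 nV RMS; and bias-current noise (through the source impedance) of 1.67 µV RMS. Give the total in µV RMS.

Uncorrelated sources add in power (mean-square): V_tot = √(ΣV_i²)
V_tot = √[(1.11×10⁻⁶)² + (2.78×10⁻⁷)² + (1.67×10⁻⁶)²] = 2.02×10⁻⁶ V = 2.02 µV

2.02 µV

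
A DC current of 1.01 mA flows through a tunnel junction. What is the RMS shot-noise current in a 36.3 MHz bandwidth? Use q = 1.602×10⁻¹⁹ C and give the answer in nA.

108 nA

I_n = √(2qI·B)
2qI·B = 2 × 1.602×10⁻¹⁹ × 1.01×10⁻³ × 3.63×10⁷ = 1.17×10⁻¹⁴ A²
I_n = √(1.17×10⁻¹⁴) = 1.08×10⁻⁷ A = 108 nA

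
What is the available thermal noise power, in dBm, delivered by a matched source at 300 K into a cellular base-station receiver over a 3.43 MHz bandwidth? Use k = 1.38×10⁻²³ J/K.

−108.5 dBm

P_n = kTB = 1.38×10⁻²³ × 300 × 3.43×10⁶ = 1.42×10⁻¹⁴ W
In dBm: 10 log₁₀(1.42×10⁻¹⁴ / 10⁻³) = −108.5 dBm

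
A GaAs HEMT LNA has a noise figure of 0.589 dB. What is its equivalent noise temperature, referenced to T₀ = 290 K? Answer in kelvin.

42.1 K

F = 10^(0.589/10) = 1.14525
T_e = (F − 1)·T₀ = (1.14525 − 1) × 290 = 42.1 K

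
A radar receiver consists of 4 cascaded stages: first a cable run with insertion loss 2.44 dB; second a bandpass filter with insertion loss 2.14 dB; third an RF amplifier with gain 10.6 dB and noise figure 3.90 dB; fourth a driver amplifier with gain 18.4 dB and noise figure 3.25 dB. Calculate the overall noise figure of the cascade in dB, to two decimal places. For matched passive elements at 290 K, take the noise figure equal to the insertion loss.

8.65 dB

Convert to linear (a loss of L dB is a gain of −L dB): F_i = 10^(NF_i/10), G_i = 10^(G_i,dB/10)
  Stage 1: F_1 = 10^(2.44/10) = 1.754, G_1 = 10^(−2.44/10) = 0.5702
  Stage 2: F_2 = 10^(2.14/10) = 1.637, G_2 = 10^(−2.14/10) = 0.6109
  Stage 3: F_3 = 10^(3.90/10) = 2.455, G_3 = 10^(10.6/10) = 11.48
  Stage 4: F_4 = 10^(3.25/10) = 2.113, G_4 = 10^(18.4/10) = 69.18
Friis cascade:
  F = 1.754 + (1.637 − 1)/0.5702 + (2.455 − 1)/0.3483 + (2.113 − 1)/3.999 = 7.325
NF = 10 log₁₀(7.325) = 8.65 dB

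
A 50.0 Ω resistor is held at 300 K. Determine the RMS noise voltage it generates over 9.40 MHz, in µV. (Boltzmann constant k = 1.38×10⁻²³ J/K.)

2.79 µV

V_n = √(4kTRB)
4kTRB = 4 × 1.38×10⁻²³ × 300 × 5.00×10¹ × 9.40×10⁶ = 7.78×10⁻¹² V²
V_n = √(7.78×10⁻¹²) = 2.79×10⁻⁶ V = 2.79 µV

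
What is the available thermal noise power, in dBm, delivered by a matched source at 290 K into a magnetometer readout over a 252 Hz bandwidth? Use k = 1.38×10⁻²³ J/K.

P_n = kTB = 1.38×10⁻²³ × 290 × 2.52×10² = 1.01×10⁻¹⁸ W
In dBm: 10 log₁₀(1.01×10⁻¹⁸ / 10⁻³) = −150.0 dBm

−150.0 dBm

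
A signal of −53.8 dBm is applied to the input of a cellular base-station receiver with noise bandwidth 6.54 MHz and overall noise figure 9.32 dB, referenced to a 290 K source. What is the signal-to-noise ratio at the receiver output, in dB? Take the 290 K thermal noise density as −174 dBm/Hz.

Noise floor: N = −174 + 10 log₁₀(B) + NF
10 log₁₀(6.54×10⁶) = 68.16 dB
N = −174 + 68.16 + 9.32 = −96.52 dBm
SNR = P_sig − N = −53.8 − (−96.52) = 42.72 dB → 42.7 dB

42.7 dB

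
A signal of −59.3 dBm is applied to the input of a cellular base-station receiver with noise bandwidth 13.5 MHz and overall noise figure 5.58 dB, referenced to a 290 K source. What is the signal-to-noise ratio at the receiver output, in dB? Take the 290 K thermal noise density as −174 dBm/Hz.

Noise floor: N = −174 + 10 log₁₀(B) + NF
10 log₁₀(1.35×10⁷) = 71.3 dB
N = −174 + 71.3 + 5.58 = −97.12 dBm
SNR = P_sig − N = −59.3 − (−97.12) = 37.82 dB → 37.8 dB

37.8 dB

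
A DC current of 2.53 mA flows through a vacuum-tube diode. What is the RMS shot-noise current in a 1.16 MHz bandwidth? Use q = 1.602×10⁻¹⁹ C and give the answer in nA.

30.7 nA

I_n = √(2qI·B)
2qI·B = 2 × 1.602×10⁻¹⁹ × 2.53×10⁻³ × 1.16×10⁶ = 9.40×10⁻¹⁶ A²
I_n = √(9.40×10⁻¹⁶) = 3.07×10⁻⁸ A = 30.7 nA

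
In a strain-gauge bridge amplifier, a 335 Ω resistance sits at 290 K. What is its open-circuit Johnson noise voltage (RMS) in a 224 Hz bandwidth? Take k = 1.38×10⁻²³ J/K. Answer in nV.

V_n = √(4kTRB)
4kTRB = 4 × 1.38×10⁻²³ × 290 × 3.35×10² × 2.24×10² = 1.20×10⁻¹⁵ V²
V_n = √(1.20×10⁻¹⁵) = 3.47×10⁻⁸ V = 34.7 nV

34.7 nV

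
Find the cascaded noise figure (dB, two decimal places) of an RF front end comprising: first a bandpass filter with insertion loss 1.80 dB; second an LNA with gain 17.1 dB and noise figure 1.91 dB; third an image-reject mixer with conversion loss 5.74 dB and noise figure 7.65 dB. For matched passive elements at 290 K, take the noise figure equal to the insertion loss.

3.97 dB

Convert to linear (a loss of L dB is a gain of −L dB): F_i = 10^(NF_i/10), G_i = 10^(G_i,dB/10)
  Stage 1: F_1 = 10^(1.80/10) = 1.514, G_1 = 10^(−1.80/10) = 0.6607
  Stage 2: F_2 = 10^(1.91/10) = 1.552, G_2 = 10^(17.1/10) = 51.29
  Stage 3: F_3 = 10^(7.65/10) = 5.821, G_3 = 10^(−5.74/10) = 0.2667
Friis cascade:
  F = 1.514 + (1.552 − 1)/0.6607 + (5.821 − 1)/33.88 = 2.492
NF = 10 log₁₀(2.492) = 3.97 dB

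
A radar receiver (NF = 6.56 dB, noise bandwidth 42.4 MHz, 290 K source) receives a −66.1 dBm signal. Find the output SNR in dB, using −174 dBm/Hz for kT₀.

Noise floor: N = −174 + 10 log₁₀(B) + NF
10 log₁₀(4.24×10⁷) = 76.27 dB
N = −174 + 76.27 + 6.56 = −91.17 dBm
SNR = P_sig − N = −66.1 − (−91.17) = 25.07 dB → 25.1 dB

25.1 dB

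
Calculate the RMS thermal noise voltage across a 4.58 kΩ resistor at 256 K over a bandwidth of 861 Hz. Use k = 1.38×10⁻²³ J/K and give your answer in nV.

236 nV

V_n = √(4kTRB)
4kTRB = 4 × 1.38×10⁻²³ × 256 × 4.58×10³ × 8.61×10² = 5.57×10⁻¹⁴ V²
V_n = √(5.57×10⁻¹⁴) = 2.36×10⁻⁷ V = 236 nV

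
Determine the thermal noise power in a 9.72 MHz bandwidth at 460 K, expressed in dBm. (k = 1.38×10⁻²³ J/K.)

−102.1 dBm

P_n = kTB = 1.38×10⁻²³ × 460 × 9.72×10⁶ = 6.17×10⁻¹⁴ W
In dBm: 10 log₁₀(6.17×10⁻¹⁴ / 10⁻³) = −102.1 dBm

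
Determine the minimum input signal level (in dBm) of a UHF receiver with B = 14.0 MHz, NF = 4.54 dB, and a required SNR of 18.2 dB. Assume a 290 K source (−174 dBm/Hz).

−79.8 dBm

Sensitivity = −174 + 10 log₁₀(B) + NF + SNR_min
= −174 + 71.46 + 4.54 + 18.2
= −79.80 dBm → −79.8 dBm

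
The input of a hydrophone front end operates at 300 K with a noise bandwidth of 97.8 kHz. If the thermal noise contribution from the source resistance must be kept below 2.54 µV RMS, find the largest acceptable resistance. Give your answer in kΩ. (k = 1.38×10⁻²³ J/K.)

Johnson–Nyquist: V_n = √(4kTRB) ⇒ R = V_n² / (4kTB)
4kTB = 4 × 1.38×10⁻²³ × 300 × 9.78×10⁴ = 1.62×10⁻¹⁵
R = (2.54×10⁻⁶)² / 1.62×10⁻¹⁵ = 3.98×10³ Ω = 3.98 kΩ

3.98 kΩ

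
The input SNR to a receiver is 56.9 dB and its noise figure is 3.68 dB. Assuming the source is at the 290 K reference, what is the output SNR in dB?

By definition F = SNR_in/SNR_out, so in dB: SNR_out = SNR_in − NF
SNR_out = 56.9 − 3.68 = 53.22 dB

53.22 dB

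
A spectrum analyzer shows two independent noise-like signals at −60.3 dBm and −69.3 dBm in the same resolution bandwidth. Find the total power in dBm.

Convert to linear, add, convert back:
P₁ = 9.33×10⁻¹⁰ W, P₂ = 1.17×10⁻¹⁰ W
P_tot = 1.05×10⁻⁹ W → 10 log₁₀(P_tot / 10⁻³) = −59.8 dBm

−59.8 dBm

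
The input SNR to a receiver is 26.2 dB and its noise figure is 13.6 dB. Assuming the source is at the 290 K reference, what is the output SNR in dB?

By definition F = SNR_in/SNR_out, so in dB: SNR_out = SNR_in − NF
SNR_out = 26.2 − 13.6 = 12.6 dB

12.6 dB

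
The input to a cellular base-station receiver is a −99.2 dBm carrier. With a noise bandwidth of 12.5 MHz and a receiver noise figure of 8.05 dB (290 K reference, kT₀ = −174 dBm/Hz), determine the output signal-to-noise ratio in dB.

−4.2 dB

Noise floor: N = −174 + 10 log₁₀(B) + NF
10 log₁₀(1.25×10⁷) = 70.97 dB
N = −174 + 70.97 + 8.05 = −94.98 dBm
SNR = P_sig − N = −99.2 − (−94.98) = −4.22 dB → −4.2 dB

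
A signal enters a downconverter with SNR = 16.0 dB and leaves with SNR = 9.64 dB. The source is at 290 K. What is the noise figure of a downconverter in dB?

6.36 dB

NF (dB) = SNR_in(dB) − SNR_out(dB) when the source is at T₀
NF = 16.0 − 9.64 = 6.36 dB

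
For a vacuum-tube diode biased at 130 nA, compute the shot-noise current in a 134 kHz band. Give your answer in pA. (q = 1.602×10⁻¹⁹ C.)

I_n = √(2qI·B)
2qI·B = 2 × 1.602×10⁻¹⁹ × 1.30×10⁻⁷ × 1.34×10⁵ = 5.58×10⁻²¹ A²
I_n = √(5.58×10⁻²¹) = 7.47×10⁻¹¹ A = 74.7 pA

74.7 pA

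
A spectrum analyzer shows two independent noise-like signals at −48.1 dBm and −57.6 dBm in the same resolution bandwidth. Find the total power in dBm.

Convert to linear, add, convert back:
P₁ = 1.55×10⁻⁸ W, P₂ = 1.74×10⁻⁹ W
P_tot = 1.72×10⁻⁸ W → 10 log₁₀(P_tot / 10⁻³) = −47.6 dBm

−47.6 dBm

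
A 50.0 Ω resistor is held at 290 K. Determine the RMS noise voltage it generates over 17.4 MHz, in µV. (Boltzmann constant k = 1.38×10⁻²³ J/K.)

3.73 µV

V_n = √(4kTRB)
4kTRB = 4 × 1.38×10⁻²³ × 290 × 5.00×10¹ × 1.74×10⁷ = 1.39×10⁻¹¹ V²
V_n = √(1.39×10⁻¹¹) = 3.73×10⁻⁶ V = 3.73 µV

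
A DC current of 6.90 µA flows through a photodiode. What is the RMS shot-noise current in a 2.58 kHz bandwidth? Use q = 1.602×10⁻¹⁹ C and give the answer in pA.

I_n = √(2qI·B)
2qI·B = 2 × 1.602×10⁻¹⁹ × 6.90×10⁻⁶ × 2.58×10³ = 5.70×10⁻²¹ A²
I_n = √(5.70×10⁻²¹) = 7.55×10⁻¹¹ A = 75.5 pA

75.5 pA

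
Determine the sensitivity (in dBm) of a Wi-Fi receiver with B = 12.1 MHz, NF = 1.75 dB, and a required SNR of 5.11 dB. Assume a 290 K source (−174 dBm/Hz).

Sensitivity = −174 + 10 log₁₀(B) + NF + SNR_min
= −174 + 70.83 + 1.75 + 5.11
= −96.31 dBm → −96.3 dBm

−96.3 dBm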